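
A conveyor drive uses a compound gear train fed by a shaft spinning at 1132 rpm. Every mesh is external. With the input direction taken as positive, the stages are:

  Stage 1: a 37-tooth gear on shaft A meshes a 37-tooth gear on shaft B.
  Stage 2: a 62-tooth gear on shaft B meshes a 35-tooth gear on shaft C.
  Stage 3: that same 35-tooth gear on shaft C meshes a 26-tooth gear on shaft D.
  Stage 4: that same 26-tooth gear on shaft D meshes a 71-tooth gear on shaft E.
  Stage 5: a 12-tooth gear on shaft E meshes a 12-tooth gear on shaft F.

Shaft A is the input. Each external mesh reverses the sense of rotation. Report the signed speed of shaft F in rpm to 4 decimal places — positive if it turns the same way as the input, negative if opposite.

Stage 1 [37T→37T]: ω = 1132.0000×37/37 = 1132.0000 rpm, dir flips to −; running = −1132.0000
Stage 2 [62T→35T]: ω = 1132.0000×62/35 = 2005.2571 rpm, dir flips to +; running = +2005.2571
Stage 3 [35T→26T]: ω = 2005.2571×35/26 = 2699.3846 rpm, dir flips to −; running = −2699.3846
Stage 4 [26T→71T]: ω = 2699.3846×26/71 = 988.5070 rpm, dir flips to +; running = +988.5070
Stage 5 [12T→12T]: ω = 988.5070×12/12 = 988.5070 rpm, dir flips to −; running = −988.5070

-988.5070 rpm (opposite to input, |ω| = 988.5070 rpm)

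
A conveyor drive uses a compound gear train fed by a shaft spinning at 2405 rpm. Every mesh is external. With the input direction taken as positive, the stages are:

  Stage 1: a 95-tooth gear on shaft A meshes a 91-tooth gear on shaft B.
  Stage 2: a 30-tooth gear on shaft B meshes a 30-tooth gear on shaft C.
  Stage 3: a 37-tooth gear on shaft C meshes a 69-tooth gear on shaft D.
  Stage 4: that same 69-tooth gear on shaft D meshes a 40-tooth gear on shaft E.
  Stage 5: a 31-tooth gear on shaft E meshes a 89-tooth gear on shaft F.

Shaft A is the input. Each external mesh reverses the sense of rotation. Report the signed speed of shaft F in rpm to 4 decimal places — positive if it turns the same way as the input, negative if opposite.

-808.9296 rpm (opposite to input, |ω| = 808.9296 rpm)

Stage 1 [95T→91T]: ω = 2405.0000×95/91 = 2510.7143 rpm, dir flips to −; running = −2510.7143
Stage 2 [30T→30T]: ω = 2510.7143×30/30 = 2510.7143 rpm, dir flips to +; running = +2510.7143
Stage 3 [37T→69T]: ω = 2510.7143×37/69 = 1346.3251 rpm, dir flips to −; running = −1346.3251
Stage 4 [69T→40T]: ω = 1346.3251×69/40 = 2322.4107 rpm, dir flips to +; running = +2322.4107
Stage 5 [31T→89T]: ω = 2322.4107×31/89 = 808.9296 rpm, dir flips to −; running = −808.9296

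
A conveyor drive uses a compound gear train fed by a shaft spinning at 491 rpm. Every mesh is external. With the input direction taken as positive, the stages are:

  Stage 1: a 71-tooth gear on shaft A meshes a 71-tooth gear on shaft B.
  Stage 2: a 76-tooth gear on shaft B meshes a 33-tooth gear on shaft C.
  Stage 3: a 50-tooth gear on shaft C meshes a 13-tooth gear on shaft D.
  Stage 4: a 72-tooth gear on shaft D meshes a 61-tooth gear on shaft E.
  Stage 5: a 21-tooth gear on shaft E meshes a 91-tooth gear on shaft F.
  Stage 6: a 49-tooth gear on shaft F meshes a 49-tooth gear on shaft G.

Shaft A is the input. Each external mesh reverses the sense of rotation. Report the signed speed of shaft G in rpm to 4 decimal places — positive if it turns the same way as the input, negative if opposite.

+1184.6454 rpm (same as input, |ω| = 1184.6454 rpm)

Stage 1 [71T→71T]: ω = 491.0000×71/71 = 491.0000 rpm, dir flips to −; running = −491.0000
Stage 2 [76T→33T]: ω = 491.0000×76/33 = 1130.7879 rpm, dir flips to +; running = +1130.7879
Stage 3 [50T→13T]: ω = 1130.7879×50/13 = 4349.1841 rpm, dir flips to −; running = −4349.1841
Stage 4 [72T→61T]: ω = 4349.1841×72/61 = 5133.4633 rpm, dir flips to +; running = +5133.4633
Stage 5 [21T→91T]: ω = 5133.4633×21/91 = 1184.6454 rpm, dir flips to −; running = −1184.6454
Stage 6 [49T→49T]: ω = 1184.6454×49/49 = 1184.6454 rpm, dir flips to +; running = +1184.6454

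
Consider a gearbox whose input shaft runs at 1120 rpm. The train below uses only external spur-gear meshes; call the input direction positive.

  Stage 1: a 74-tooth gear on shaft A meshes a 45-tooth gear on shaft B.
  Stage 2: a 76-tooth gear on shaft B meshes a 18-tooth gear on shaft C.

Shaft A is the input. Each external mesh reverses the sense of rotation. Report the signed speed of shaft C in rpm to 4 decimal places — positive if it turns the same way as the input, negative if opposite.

Stage 1 [74T→45T]: ω = 1120.0000×74/45 = 1841.7778 rpm, dir flips to −; running = −1841.7778
Stage 2 [76T→18T]: ω = 1841.7778×76/18 = 7776.3951 rpm, dir flips to +; running = +7776.3951

+7776.3951 rpm (same as input, |ω| = 7776.3951 rpm)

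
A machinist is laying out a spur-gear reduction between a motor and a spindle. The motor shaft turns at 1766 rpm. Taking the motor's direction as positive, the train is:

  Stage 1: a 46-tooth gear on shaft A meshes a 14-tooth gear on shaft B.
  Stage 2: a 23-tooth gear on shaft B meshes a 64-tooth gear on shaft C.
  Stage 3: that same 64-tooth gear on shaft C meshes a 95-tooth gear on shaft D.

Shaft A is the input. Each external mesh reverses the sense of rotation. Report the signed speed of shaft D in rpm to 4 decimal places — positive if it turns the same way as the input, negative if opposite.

-1404.8331 rpm (opposite to input, |ω| = 1404.8331 rpm)

Stage 1 [46T→14T]: ω = 1766.0000×46/14 = 5802.5714 rpm, dir flips to −; running = −5802.5714
Stage 2 [23T→64T]: ω = 5802.5714×23/64 = 2085.2991 rpm, dir flips to +; running = +2085.2991
Stage 3 [64T→95T]: ω = 2085.2991×64/95 = 1404.8331 rpm, dir flips to −; running = −1404.8331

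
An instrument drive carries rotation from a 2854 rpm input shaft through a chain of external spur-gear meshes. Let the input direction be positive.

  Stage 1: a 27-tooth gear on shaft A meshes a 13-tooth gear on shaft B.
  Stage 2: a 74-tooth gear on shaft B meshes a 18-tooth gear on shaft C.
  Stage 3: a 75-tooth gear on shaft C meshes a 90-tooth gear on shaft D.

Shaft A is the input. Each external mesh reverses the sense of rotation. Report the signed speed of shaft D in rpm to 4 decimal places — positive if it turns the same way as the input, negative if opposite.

Stage 1 [27T→13T]: ω = 2854.0000×27/13 = 5927.5385 rpm, dir flips to −; running = −5927.5385
Stage 2 [74T→18T]: ω = 5927.5385×74/18 = 24368.7692 rpm, dir flips to +; running = +24368.7692
Stage 3 [75T→90T]: ω = 24368.7692×75/90 = 20307.3077 rpm, dir flips to −; running = −20307.3077

-20307.3077 rpm (opposite to input, |ω| = 20307.3077 rpm)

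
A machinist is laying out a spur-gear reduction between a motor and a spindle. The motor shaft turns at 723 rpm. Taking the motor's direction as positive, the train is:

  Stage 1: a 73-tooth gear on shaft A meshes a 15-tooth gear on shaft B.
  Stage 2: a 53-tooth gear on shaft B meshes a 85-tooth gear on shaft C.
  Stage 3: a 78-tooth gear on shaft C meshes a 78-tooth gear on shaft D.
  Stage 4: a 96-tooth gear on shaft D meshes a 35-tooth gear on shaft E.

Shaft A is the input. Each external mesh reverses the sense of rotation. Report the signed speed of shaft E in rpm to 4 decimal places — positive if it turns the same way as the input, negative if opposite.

Stage 1 [73T→15T]: ω = 723.0000×73/15 = 3518.6000 rpm, dir flips to −; running = −3518.6000
Stage 2 [53T→85T]: ω = 3518.6000×53/85 = 2193.9506 rpm, dir flips to +; running = +2193.9506
Stage 3 [78T→78T]: ω = 2193.9506×78/78 = 2193.9506 rpm, dir flips to −; running = −2193.9506
Stage 4 [96T→35T]: ω = 2193.9506×96/35 = 6017.6930 rpm, dir flips to +; running = +6017.6930

+6017.6930 rpm (same as input, |ω| = 6017.6930 rpm)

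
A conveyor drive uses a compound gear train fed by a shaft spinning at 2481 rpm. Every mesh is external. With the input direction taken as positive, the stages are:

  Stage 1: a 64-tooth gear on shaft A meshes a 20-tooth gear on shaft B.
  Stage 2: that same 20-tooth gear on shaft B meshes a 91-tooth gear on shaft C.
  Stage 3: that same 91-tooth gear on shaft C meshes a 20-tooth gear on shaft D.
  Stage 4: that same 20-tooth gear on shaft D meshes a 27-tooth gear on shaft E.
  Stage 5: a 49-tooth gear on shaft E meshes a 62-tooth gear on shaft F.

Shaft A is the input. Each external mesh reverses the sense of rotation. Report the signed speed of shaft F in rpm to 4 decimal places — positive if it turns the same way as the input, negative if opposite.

Stage 1 [64T→20T]: ω = 2481.0000×64/20 = 7939.2000 rpm, dir flips to −; running = −7939.2000
Stage 2 [20T→91T]: ω = 7939.2000×20/91 = 1744.8791 rpm, dir flips to +; running = +1744.8791
Stage 3 [91T→20T]: ω = 1744.8791×91/20 = 7939.2000 rpm, dir flips to −; running = −7939.2000
Stage 4 [20T→27T]: ω = 7939.2000×20/27 = 5880.8889 rpm, dir flips to +; running = +5880.8889
Stage 5 [49T→62T]: ω = 5880.8889×49/62 = 4647.7993 rpm, dir flips to −; running = −4647.7993

-4647.7993 rpm (opposite to input, |ω| = 4647.7993 rpm)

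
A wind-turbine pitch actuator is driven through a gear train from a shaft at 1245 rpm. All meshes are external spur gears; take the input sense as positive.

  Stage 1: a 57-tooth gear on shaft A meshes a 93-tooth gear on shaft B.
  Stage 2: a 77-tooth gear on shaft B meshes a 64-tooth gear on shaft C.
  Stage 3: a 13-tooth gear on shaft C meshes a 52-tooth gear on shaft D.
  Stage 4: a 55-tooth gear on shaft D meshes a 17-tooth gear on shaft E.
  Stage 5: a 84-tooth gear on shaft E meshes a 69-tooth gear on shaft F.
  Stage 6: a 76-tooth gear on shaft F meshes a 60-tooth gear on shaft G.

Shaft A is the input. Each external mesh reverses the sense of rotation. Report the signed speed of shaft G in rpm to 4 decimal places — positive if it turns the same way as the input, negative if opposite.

+1145.0338 rpm (same as input, |ω| = 1145.0338 rpm)

Stage 1 [57T→93T]: ω = 1245.0000×57/93 = 763.0645 rpm, dir flips to −; running = −763.0645
Stage 2 [77T→64T]: ω = 763.0645×77/64 = 918.0620 rpm, dir flips to +; running = +918.0620
Stage 3 [13T→52T]: ω = 918.0620×13/52 = 229.5155 rpm, dir flips to −; running = −229.5155
Stage 4 [55T→17T]: ω = 229.5155×55/17 = 742.5501 rpm, dir flips to +; running = +742.5501
Stage 5 [84T→69T]: ω = 742.5501×84/69 = 903.9741 rpm, dir flips to −; running = −903.9741
Stage 6 [76T→60T]: ω = 903.9741×76/60 = 1145.0338 rpm, dir flips to +; running = +1145.0338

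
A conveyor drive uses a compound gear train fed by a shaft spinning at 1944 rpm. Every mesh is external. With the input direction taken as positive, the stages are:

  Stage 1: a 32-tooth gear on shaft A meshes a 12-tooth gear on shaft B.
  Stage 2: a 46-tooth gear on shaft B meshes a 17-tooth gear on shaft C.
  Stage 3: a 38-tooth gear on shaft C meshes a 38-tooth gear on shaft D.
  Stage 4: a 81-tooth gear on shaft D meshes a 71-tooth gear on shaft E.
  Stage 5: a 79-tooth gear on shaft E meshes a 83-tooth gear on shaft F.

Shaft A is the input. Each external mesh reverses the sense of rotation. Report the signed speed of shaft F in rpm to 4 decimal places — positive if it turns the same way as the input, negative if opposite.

-15231.7419 rpm (opposite to input, |ω| = 15231.7419 rpm)

Stage 1 [32T→12T]: ω = 1944.0000×32/12 = 5184.0000 rpm, dir flips to −; running = −5184.0000
Stage 2 [46T→17T]: ω = 5184.0000×46/17 = 14027.2941 rpm, dir flips to +; running = +14027.2941
Stage 3 [38T→38T]: ω = 14027.2941×38/38 = 14027.2941 rpm, dir flips to −; running = −14027.2941
Stage 4 [81T→71T]: ω = 14027.2941×81/71 = 16002.9693 rpm, dir flips to +; running = +16002.9693
Stage 5 [79T→83T]: ω = 16002.9693×79/83 = 15231.7419 rpm, dir flips to −; running = −15231.7419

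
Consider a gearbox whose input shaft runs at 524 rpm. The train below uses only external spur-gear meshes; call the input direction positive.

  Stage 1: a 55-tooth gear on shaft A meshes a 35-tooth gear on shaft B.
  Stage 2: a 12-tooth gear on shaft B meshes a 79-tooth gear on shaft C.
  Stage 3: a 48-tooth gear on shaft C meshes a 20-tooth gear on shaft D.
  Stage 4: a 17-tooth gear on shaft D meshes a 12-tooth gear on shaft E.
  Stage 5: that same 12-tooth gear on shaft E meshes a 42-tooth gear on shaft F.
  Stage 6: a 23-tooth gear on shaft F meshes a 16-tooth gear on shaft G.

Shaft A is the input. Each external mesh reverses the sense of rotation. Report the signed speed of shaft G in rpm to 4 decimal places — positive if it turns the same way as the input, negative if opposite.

Stage 1 [55T→35T]: ω = 524.0000×55/35 = 823.4286 rpm, dir flips to −; running = −823.4286
Stage 2 [12T→79T]: ω = 823.4286×12/79 = 125.0778 rpm, dir flips to +; running = +125.0778
Stage 3 [48T→20T]: ω = 125.0778×48/20 = 300.1866 rpm, dir flips to −; running = −300.1866
Stage 4 [17T→12T]: ω = 300.1866×17/12 = 425.2644 rpm, dir flips to +; running = +425.2644
Stage 5 [12T→42T]: ω = 425.2644×12/42 = 121.5041 rpm, dir flips to −; running = −121.5041
Stage 6 [23T→16T]: ω = 121.5041×23/16 = 174.6622 rpm, dir flips to +; running = +174.6622

+174.6622 rpm (same as input, |ω| = 174.6622 rpm)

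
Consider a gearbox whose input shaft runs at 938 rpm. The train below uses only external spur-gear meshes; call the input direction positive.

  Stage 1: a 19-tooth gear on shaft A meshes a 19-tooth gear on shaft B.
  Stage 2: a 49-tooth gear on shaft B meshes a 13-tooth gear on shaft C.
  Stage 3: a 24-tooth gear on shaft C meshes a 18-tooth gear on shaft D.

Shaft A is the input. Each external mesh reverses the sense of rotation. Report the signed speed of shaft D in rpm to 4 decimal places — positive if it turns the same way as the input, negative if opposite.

Stage 1 [19T→19T]: ω = 938.0000×19/19 = 938.0000 rpm, dir flips to −; running = −938.0000
Stage 2 [49T→13T]: ω = 938.0000×49/13 = 3535.5385 rpm, dir flips to +; running = +3535.5385
Stage 3 [24T→18T]: ω = 3535.5385×24/18 = 4714.0513 rpm, dir flips to −; running = −4714.0513

-4714.0513 rpm (opposite to input, |ω| = 4714.0513 rpm)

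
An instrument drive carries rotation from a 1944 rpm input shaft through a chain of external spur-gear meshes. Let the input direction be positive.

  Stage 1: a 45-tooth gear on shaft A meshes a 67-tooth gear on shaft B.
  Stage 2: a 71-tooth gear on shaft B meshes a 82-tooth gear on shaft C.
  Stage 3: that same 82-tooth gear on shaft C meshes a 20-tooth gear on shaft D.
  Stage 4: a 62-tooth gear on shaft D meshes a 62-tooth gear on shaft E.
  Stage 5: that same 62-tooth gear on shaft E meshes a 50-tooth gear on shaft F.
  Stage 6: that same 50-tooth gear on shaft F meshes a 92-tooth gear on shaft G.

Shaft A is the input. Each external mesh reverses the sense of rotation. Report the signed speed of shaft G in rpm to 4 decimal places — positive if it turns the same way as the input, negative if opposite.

Stage 1 [45T→67T]: ω = 1944.0000×45/67 = 1305.6716 rpm, dir flips to −; running = −1305.6716
Stage 2 [71T→82T]: ω = 1305.6716×71/82 = 1130.5206 rpm, dir flips to +; running = +1130.5206
Stage 3 [82T→20T]: ω = 1130.5206×82/20 = 4635.1343 rpm, dir flips to −; running = −4635.1343
Stage 4 [62T→62T]: ω = 4635.1343×62/62 = 4635.1343 rpm, dir flips to +; running = +4635.1343
Stage 5 [62T→50T]: ω = 4635.1343×62/50 = 5747.5666 rpm, dir flips to −; running = −5747.5666
Stage 6 [50T→92T]: ω = 5747.5666×50/92 = 3123.6775 rpm, dir flips to +; running = +3123.6775

+3123.6775 rpm (same as input, |ω| = 3123.6775 rpm)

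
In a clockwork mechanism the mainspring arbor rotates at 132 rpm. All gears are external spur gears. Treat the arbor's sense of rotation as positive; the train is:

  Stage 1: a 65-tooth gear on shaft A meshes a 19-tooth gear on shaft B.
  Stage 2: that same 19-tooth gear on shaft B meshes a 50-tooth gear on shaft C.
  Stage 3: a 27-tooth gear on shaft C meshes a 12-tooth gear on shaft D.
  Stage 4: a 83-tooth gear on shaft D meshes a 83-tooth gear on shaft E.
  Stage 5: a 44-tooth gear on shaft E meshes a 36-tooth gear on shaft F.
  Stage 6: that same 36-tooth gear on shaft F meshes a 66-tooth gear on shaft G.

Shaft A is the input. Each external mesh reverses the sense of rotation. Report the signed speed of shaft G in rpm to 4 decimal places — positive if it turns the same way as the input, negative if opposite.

+257.4000 rpm (same as input, |ω| = 257.4000 rpm)

Stage 1 [65T→19T]: ω = 132.0000×65/19 = 451.5789 rpm, dir flips to −; running = −451.5789
Stage 2 [19T→50T]: ω = 451.5789×19/50 = 171.6000 rpm, dir flips to +; running = +171.6000
Stage 3 [27T→12T]: ω = 171.6000×27/12 = 386.1000 rpm, dir flips to −; running = −386.1000
Stage 4 [83T→83T]: ω = 386.1000×83/83 = 386.1000 rpm, dir flips to +; running = +386.1000
Stage 5 [44T→36T]: ω = 386.1000×44/36 = 471.9000 rpm, dir flips to −; running = −471.9000
Stage 6 [36T→66T]: ω = 471.9000×36/66 = 257.4000 rpm, dir flips to +; running = +257.4000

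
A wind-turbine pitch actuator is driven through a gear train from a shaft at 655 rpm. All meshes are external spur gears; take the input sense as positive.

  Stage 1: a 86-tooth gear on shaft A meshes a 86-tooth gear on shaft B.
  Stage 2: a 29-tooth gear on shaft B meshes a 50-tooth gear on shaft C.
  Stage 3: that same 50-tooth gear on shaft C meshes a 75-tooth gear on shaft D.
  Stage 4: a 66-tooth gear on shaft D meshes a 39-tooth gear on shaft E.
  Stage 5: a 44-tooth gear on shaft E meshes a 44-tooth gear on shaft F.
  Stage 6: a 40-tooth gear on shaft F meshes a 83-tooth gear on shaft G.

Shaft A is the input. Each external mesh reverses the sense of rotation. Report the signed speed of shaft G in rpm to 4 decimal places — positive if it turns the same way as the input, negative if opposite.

Stage 1 [86T→86T]: ω = 655.0000×86/86 = 655.0000 rpm, dir flips to −; running = −655.0000
Stage 2 [29T→50T]: ω = 655.0000×29/50 = 379.9000 rpm, dir flips to +; running = +379.9000
Stage 3 [50T→75T]: ω = 379.9000×50/75 = 253.2667 rpm, dir flips to −; running = −253.2667
Stage 4 [66T→39T]: ω = 253.2667×66/39 = 428.6051 rpm, dir flips to +; running = +428.6051
Stage 5 [44T→44T]: ω = 428.6051×44/44 = 428.6051 rpm, dir flips to −; running = −428.6051
Stage 6 [40T→83T]: ω = 428.6051×40/83 = 206.5567 rpm, dir flips to +; running = +206.5567

+206.5567 rpm (same as input, |ω| = 206.5567 rpm)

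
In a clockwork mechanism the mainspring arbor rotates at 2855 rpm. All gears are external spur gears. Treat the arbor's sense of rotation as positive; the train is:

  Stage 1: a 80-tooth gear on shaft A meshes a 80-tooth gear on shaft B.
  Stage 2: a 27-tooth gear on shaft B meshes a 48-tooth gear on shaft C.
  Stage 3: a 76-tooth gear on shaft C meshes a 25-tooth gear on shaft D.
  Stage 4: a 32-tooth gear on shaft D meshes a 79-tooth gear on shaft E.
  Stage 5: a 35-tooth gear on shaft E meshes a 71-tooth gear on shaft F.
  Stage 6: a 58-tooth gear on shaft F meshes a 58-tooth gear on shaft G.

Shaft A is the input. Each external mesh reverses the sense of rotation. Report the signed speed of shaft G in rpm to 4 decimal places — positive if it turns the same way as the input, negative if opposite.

+974.8433 rpm (same as input, |ω| = 974.8433 rpm)

Stage 1 [80T→80T]: ω = 2855.0000×80/80 = 2855.0000 rpm, dir flips to −; running = −2855.0000
Stage 2 [27T→48T]: ω = 2855.0000×27/48 = 1605.9375 rpm, dir flips to +; running = +1605.9375
Stage 3 [76T→25T]: ω = 1605.9375×76/25 = 4882.0500 rpm, dir flips to −; running = −4882.0500
Stage 4 [32T→79T]: ω = 4882.0500×32/79 = 1977.5392 rpm, dir flips to +; running = +1977.5392
Stage 5 [35T→71T]: ω = 1977.5392×35/71 = 974.8433 rpm, dir flips to −; running = −974.8433
Stage 6 [58T→58T]: ω = 974.8433×58/58 = 974.8433 rpm, dir flips to +; running = +974.8433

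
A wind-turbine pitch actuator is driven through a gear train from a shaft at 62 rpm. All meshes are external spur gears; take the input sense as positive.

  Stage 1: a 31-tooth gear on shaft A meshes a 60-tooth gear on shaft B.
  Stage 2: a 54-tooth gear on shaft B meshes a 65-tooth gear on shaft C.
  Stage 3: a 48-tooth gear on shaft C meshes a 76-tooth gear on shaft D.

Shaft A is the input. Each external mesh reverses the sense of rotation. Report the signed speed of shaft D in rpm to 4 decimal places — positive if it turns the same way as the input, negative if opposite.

Stage 1 [31T→60T]: ω = 62.0000×31/60 = 32.0333 rpm, dir flips to −; running = −32.0333
Stage 2 [54T→65T]: ω = 32.0333×54/65 = 26.6123 rpm, dir flips to +; running = +26.6123
Stage 3 [48T→76T]: ω = 26.6123×48/76 = 16.8078 rpm, dir flips to −; running = −16.8078

-16.8078 rpm (opposite to input, |ω| = 16.8078 rpm)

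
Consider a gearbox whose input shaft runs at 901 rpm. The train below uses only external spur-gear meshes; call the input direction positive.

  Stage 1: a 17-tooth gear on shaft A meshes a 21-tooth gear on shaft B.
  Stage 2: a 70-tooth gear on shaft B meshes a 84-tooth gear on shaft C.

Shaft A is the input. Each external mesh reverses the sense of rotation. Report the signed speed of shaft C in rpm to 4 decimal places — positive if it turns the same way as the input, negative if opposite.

Stage 1 [17T→21T]: ω = 901.0000×17/21 = 729.3810 rpm, dir flips to −; running = −729.3810
Stage 2 [70T→84T]: ω = 729.3810×70/84 = 607.8175 rpm, dir flips to +; running = +607.8175

+607.8175 rpm (same as input, |ω| = 607.8175 rpm)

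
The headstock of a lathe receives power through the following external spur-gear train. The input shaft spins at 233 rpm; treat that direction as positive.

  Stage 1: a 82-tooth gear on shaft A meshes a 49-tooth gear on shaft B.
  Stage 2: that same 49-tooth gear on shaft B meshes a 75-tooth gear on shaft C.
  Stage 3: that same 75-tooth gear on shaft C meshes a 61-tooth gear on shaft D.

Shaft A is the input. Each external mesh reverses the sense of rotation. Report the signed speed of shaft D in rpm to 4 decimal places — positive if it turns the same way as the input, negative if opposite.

Stage 1 [82T→49T]: ω = 233.0000×82/49 = 389.9184 rpm, dir flips to −; running = −389.9184
Stage 2 [49T→75T]: ω = 389.9184×49/75 = 254.7467 rpm, dir flips to +; running = +254.7467
Stage 3 [75T→61T]: ω = 254.7467×75/61 = 313.2131 rpm, dir flips to −; running = −313.2131

-313.2131 rpm (opposite to input, |ω| = 313.2131 rpm)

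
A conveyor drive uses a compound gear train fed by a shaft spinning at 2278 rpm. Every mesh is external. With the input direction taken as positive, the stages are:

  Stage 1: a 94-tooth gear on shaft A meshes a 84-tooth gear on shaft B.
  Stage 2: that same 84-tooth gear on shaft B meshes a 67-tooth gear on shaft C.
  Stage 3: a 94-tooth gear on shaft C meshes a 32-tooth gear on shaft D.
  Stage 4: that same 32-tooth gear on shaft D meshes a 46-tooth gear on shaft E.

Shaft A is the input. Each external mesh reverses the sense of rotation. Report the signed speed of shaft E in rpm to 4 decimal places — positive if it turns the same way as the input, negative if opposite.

Stage 1 [94T→84T]: ω = 2278.0000×94/84 = 2549.1905 rpm, dir flips to −; running = −2549.1905
Stage 2 [84T→67T]: ω = 2549.1905×84/67 = 3196.0000 rpm, dir flips to +; running = +3196.0000
Stage 3 [94T→32T]: ω = 3196.0000×94/32 = 9388.2500 rpm, dir flips to −; running = −9388.2500
Stage 4 [32T→46T]: ω = 9388.2500×32/46 = 6530.9565 rpm, dir flips to +; running = +6530.9565

+6530.9565 rpm (same as input, |ω| = 6530.9565 rpm)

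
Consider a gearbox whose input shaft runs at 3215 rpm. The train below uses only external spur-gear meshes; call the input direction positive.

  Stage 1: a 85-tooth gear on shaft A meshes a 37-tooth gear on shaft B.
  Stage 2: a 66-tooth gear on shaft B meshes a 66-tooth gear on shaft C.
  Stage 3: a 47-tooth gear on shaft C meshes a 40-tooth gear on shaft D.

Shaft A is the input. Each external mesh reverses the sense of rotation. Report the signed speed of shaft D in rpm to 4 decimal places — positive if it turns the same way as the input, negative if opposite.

Stage 1 [85T→37T]: ω = 3215.0000×85/37 = 7385.8108 rpm, dir flips to −; running = −7385.8108
Stage 2 [66T→66T]: ω = 7385.8108×66/66 = 7385.8108 rpm, dir flips to +; running = +7385.8108
Stage 3 [47T→40T]: ω = 7385.8108×47/40 = 8678.3277 rpm, dir flips to −; running = −8678.3277

-8678.3277 rpm (opposite to input, |ω| = 8678.3277 rpm)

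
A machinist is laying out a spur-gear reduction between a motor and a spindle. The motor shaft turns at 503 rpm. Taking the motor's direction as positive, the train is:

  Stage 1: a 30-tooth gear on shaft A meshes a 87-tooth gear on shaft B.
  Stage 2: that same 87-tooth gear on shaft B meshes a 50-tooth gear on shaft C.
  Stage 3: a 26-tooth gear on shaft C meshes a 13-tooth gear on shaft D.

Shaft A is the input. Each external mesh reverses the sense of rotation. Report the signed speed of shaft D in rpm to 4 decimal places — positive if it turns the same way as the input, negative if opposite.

-603.6000 rpm (opposite to input, |ω| = 603.6000 rpm)

Stage 1 [30T→87T]: ω = 503.0000×30/87 = 173.4483 rpm, dir flips to −; running = −173.4483
Stage 2 [87T→50T]: ω = 173.4483×87/50 = 301.8000 rpm, dir flips to +; running = +301.8000
Stage 3 [26T→13T]: ω = 301.8000×26/13 = 603.6000 rpm, dir flips to −; running = −603.6000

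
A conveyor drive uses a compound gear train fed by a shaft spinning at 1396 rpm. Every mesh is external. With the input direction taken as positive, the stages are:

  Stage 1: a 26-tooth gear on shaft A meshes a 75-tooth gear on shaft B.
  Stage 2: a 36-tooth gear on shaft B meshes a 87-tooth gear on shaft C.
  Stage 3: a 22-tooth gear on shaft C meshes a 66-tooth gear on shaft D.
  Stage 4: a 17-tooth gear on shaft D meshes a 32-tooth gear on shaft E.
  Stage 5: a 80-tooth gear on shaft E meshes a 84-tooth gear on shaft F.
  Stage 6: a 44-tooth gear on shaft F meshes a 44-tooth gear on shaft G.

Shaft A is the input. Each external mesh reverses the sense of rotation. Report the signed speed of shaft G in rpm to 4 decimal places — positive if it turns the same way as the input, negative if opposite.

Stage 1 [26T→75T]: ω = 1396.0000×26/75 = 483.9467 rpm, dir flips to −; running = −483.9467
Stage 2 [36T→87T]: ω = 483.9467×36/87 = 200.2538 rpm, dir flips to +; running = +200.2538
Stage 3 [22T→66T]: ω = 200.2538×22/66 = 66.7513 rpm, dir flips to −; running = −66.7513
Stage 4 [17T→32T]: ω = 66.7513×17/32 = 35.4616 rpm, dir flips to +; running = +35.4616
Stage 5 [80T→84T]: ω = 35.4616×80/84 = 33.7730 rpm, dir flips to −; running = −33.7730
Stage 6 [44T→44T]: ω = 33.7730×44/44 = 33.7730 rpm, dir flips to +; running = +33.7730

+33.7730 rpm (same as input, |ω| = 33.7730 rpm)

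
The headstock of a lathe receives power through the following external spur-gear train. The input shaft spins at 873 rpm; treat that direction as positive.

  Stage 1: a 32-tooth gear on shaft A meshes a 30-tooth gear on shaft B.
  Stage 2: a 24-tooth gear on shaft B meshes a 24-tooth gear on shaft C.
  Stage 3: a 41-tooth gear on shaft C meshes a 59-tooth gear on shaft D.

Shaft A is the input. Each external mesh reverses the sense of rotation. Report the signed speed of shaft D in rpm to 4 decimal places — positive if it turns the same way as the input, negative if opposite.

Stage 1 [32T→30T]: ω = 873.0000×32/30 = 931.2000 rpm, dir flips to −; running = −931.2000
Stage 2 [24T→24T]: ω = 931.2000×24/24 = 931.2000 rpm, dir flips to +; running = +931.2000
Stage 3 [41T→59T]: ω = 931.2000×41/59 = 647.1051 rpm, dir flips to −; running = −647.1051

-647.1051 rpm (opposite to input, |ω| = 647.1051 rpm)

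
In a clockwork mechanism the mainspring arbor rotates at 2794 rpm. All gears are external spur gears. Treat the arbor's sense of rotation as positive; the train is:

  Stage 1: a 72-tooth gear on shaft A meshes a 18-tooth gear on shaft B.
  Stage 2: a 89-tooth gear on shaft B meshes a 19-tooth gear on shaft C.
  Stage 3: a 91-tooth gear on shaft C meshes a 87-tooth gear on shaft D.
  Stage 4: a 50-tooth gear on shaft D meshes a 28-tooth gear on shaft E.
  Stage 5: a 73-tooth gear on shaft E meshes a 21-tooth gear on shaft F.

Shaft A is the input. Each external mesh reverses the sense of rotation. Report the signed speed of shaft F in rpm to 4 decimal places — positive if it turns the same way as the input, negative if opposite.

-339907.2883 rpm (opposite to input, |ω| = 339907.2883 rpm)

Stage 1 [72T→18T]: ω = 2794.0000×72/18 = 11176.0000 rpm, dir flips to −; running = −11176.0000
Stage 2 [89T→19T]: ω = 11176.0000×89/19 = 52350.7368 rpm, dir flips to +; running = +52350.7368
Stage 3 [91T→87T]: ω = 52350.7368×91/87 = 54757.6673 rpm, dir flips to −; running = −54757.6673
Stage 4 [50T→28T]: ω = 54757.6673×50/28 = 97781.5487 rpm, dir flips to +; running = +97781.5487
Stage 5 [73T→21T]: ω = 97781.5487×73/21 = 339907.2883 rpm, dir flips to −; running = −339907.2883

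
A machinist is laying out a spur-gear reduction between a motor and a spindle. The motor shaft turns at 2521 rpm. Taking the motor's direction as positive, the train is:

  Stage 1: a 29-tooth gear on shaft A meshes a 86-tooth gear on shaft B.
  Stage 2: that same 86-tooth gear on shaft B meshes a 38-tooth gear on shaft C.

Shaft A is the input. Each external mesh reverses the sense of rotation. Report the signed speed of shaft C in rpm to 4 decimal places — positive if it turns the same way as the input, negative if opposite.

+1923.9211 rpm (same as input, |ω| = 1923.9211 rpm)

Stage 1 [29T→86T]: ω = 2521.0000×29/86 = 850.1047 rpm, dir flips to −; running = −850.1047
Stage 2 [86T→38T]: ω = 850.1047×86/38 = 1923.9211 rpm, dir flips to +; running = +1923.9211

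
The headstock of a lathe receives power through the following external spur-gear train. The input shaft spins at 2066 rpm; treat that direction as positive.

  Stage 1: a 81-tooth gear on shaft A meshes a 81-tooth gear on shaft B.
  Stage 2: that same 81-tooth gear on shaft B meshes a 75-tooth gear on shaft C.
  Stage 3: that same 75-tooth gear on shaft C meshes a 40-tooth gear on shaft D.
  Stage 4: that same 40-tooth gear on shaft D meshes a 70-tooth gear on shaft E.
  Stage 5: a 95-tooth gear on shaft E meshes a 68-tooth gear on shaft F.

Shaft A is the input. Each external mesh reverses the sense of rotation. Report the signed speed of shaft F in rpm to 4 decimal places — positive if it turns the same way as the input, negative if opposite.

-3339.8887 rpm (opposite to input, |ω| = 3339.8887 rpm)

Stage 1 [81T→81T]: ω = 2066.0000×81/81 = 2066.0000 rpm, dir flips to −; running = −2066.0000
Stage 2 [81T→75T]: ω = 2066.0000×81/75 = 2231.2800 rpm, dir flips to +; running = +2231.2800
Stage 3 [75T→40T]: ω = 2231.2800×75/40 = 4183.6500 rpm, dir flips to −; running = −4183.6500
Stage 4 [40T→70T]: ω = 4183.6500×40/70 = 2390.6571 rpm, dir flips to +; running = +2390.6571
Stage 5 [95T→68T]: ω = 2390.6571×95/68 = 3339.8887 rpm, dir flips to −; running = −3339.8887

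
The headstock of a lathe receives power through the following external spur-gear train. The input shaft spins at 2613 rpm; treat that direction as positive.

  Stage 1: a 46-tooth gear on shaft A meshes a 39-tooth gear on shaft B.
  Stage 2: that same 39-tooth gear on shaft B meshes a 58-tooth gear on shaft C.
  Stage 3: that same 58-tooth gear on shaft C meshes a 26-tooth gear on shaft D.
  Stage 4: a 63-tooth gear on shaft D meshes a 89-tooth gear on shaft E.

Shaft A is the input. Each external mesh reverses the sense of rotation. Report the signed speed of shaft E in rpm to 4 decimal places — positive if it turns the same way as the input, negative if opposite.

+3272.4607 rpm (same as input, |ω| = 3272.4607 rpm)

Stage 1 [46T→39T]: ω = 2613.0000×46/39 = 3082.0000 rpm, dir flips to −; running = −3082.0000
Stage 2 [39T→58T]: ω = 3082.0000×39/58 = 2072.3793 rpm, dir flips to +; running = +2072.3793
Stage 3 [58T→26T]: ω = 2072.3793×58/26 = 4623.0000 rpm, dir flips to −; running = −4623.0000
Stage 4 [63T→89T]: ω = 4623.0000×63/89 = 3272.4607 rpm, dir flips to +; running = +3272.4607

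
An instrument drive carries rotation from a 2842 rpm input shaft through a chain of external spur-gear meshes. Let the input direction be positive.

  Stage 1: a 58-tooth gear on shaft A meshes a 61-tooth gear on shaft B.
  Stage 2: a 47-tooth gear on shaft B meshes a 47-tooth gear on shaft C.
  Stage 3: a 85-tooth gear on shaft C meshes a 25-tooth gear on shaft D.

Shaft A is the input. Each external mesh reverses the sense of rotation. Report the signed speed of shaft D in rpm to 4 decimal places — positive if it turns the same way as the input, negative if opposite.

Stage 1 [58T→61T]: ω = 2842.0000×58/61 = 2702.2295 rpm, dir flips to −; running = −2702.2295
Stage 2 [47T→47T]: ω = 2702.2295×47/47 = 2702.2295 rpm, dir flips to +; running = +2702.2295
Stage 3 [85T→25T]: ω = 2702.2295×85/25 = 9187.5803 rpm, dir flips to −; running = −9187.5803

-9187.5803 rpm (opposite to input, |ω| = 9187.5803 rpm)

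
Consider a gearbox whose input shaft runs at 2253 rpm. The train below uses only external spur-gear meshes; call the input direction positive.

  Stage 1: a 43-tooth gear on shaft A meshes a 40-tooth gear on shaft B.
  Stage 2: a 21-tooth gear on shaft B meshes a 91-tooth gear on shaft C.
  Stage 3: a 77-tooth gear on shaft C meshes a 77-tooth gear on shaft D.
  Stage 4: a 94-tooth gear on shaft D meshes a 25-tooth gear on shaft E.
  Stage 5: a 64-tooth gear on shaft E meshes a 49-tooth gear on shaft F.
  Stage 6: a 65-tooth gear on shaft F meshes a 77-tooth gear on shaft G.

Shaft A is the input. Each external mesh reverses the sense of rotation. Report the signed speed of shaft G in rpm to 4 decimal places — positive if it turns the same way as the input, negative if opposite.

+2317.0848 rpm (same as input, |ω| = 2317.0848 rpm)

Stage 1 [43T→40T]: ω = 2253.0000×43/40 = 2421.9750 rpm, dir flips to −; running = −2421.9750
Stage 2 [21T→91T]: ω = 2421.9750×21/91 = 558.9173 rpm, dir flips to +; running = +558.9173
Stage 3 [77T→77T]: ω = 558.9173×77/77 = 558.9173 rpm, dir flips to −; running = −558.9173
Stage 4 [94T→25T]: ω = 558.9173×94/25 = 2101.5291 rpm, dir flips to +; running = +2101.5291
Stage 5 [64T→49T]: ω = 2101.5291×64/49 = 2744.8543 rpm, dir flips to −; running = −2744.8543
Stage 6 [65T→77T]: ω = 2744.8543×65/77 = 2317.0848 rpm, dir flips to +; running = +2317.0848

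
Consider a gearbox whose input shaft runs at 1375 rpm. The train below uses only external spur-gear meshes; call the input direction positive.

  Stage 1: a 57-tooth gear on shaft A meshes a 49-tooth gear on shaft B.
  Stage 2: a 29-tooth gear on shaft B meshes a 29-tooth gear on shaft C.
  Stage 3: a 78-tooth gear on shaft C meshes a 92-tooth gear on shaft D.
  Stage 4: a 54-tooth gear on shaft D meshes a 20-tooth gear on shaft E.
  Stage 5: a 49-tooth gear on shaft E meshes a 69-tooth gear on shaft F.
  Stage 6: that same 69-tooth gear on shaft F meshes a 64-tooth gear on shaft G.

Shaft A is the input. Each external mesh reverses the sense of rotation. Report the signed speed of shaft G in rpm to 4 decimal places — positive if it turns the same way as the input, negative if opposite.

+2803.2906 rpm (same as input, |ω| = 2803.2906 rpm)

Stage 1 [57T→49T]: ω = 1375.0000×57/49 = 1599.4898 rpm, dir flips to −; running = −1599.4898
Stage 2 [29T→29T]: ω = 1599.4898×29/29 = 1599.4898 rpm, dir flips to +; running = +1599.4898
Stage 3 [78T→92T]: ω = 1599.4898×78/92 = 1356.0892 rpm, dir flips to −; running = −1356.0892
Stage 4 [54T→20T]: ω = 1356.0892×54/20 = 3661.4408 rpm, dir flips to +; running = +3661.4408
Stage 5 [49T→69T]: ω = 3661.4408×49/69 = 2600.1536 rpm, dir flips to −; running = −2600.1536
Stage 6 [69T→64T]: ω = 2600.1536×69/64 = 2803.2906 rpm, dir flips to +; running = +2803.2906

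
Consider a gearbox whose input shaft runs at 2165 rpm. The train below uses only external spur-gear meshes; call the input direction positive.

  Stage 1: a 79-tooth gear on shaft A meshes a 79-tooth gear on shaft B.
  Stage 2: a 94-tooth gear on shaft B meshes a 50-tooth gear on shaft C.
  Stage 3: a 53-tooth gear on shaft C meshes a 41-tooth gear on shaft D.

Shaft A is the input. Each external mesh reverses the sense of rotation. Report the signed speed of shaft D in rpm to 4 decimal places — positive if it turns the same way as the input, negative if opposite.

-5261.4780 rpm (opposite to input, |ω| = 5261.4780 rpm)

Stage 1 [79T→79T]: ω = 2165.0000×79/79 = 2165.0000 rpm, dir flips to −; running = −2165.0000
Stage 2 [94T→50T]: ω = 2165.0000×94/50 = 4070.2000 rpm, dir flips to +; running = +4070.2000
Stage 3 [53T→41T]: ω = 4070.2000×53/41 = 5261.4780 rpm, dir flips to −; running = −5261.4780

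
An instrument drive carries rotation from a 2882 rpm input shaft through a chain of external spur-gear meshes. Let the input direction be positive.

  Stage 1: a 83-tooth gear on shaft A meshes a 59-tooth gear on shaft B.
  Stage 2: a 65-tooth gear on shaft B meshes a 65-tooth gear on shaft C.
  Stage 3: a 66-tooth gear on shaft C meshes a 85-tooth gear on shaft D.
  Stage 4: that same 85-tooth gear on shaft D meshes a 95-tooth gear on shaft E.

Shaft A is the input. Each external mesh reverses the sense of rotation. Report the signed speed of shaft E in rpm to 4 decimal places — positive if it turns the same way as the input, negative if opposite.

Stage 1 [83T→59T]: ω = 2882.0000×83/59 = 4054.3390 rpm, dir flips to −; running = −4054.3390
Stage 2 [65T→65T]: ω = 4054.3390×65/65 = 4054.3390 rpm, dir flips to +; running = +4054.3390
Stage 3 [66T→85T]: ω = 4054.3390×66/85 = 3148.0750 rpm, dir flips to −; running = −3148.0750
Stage 4 [85T→95T]: ω = 3148.0750×85/95 = 2816.6987 rpm, dir flips to +; running = +2816.6987

+2816.6987 rpm (same as input, |ω| = 2816.6987 rpm)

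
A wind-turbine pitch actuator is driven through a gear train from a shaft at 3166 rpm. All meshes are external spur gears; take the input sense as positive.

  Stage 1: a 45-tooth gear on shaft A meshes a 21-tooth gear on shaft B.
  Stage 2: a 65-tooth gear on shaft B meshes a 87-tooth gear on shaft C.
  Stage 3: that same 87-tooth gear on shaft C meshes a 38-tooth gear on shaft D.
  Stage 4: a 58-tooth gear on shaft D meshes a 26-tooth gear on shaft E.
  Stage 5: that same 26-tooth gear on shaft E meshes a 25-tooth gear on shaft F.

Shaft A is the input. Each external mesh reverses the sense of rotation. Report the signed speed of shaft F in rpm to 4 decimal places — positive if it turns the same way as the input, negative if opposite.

-26922.9023 rpm (opposite to input, |ω| = 26922.9023 rpm)

Stage 1 [45T→21T]: ω = 3166.0000×45/21 = 6784.2857 rpm, dir flips to −; running = −6784.2857
Stage 2 [65T→87T]: ω = 6784.2857×65/87 = 5068.7192 rpm, dir flips to +; running = +5068.7192
Stage 3 [87T→38T]: ω = 5068.7192×87/38 = 11604.6992 rpm, dir flips to −; running = −11604.6992
Stage 4 [58T→26T]: ω = 11604.6992×58/26 = 25887.4060 rpm, dir flips to +; running = +25887.4060
Stage 5 [26T→25T]: ω = 25887.4060×26/25 = 26922.9023 rpm, dir flips to −; running = −26922.9023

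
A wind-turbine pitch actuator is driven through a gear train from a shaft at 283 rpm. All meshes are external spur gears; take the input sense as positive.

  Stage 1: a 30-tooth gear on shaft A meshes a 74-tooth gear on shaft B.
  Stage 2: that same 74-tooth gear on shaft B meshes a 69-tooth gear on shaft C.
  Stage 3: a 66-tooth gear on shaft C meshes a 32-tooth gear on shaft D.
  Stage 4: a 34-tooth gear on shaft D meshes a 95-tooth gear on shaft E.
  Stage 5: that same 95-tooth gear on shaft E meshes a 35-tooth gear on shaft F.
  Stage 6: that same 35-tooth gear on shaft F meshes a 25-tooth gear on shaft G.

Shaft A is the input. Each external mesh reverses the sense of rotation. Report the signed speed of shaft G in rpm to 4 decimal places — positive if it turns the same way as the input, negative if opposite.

+345.1370 rpm (same as input, |ω| = 345.1370 rpm)

Stage 1 [30T→74T]: ω = 283.0000×30/74 = 114.7297 rpm, dir flips to −; running = −114.7297
Stage 2 [74T→69T]: ω = 114.7297×74/69 = 123.0435 rpm, dir flips to +; running = +123.0435
Stage 3 [66T→32T]: ω = 123.0435×66/32 = 253.7772 rpm, dir flips to −; running = −253.7772
Stage 4 [34T→95T]: ω = 253.7772×34/95 = 90.8255 rpm, dir flips to +; running = +90.8255
Stage 5 [95T→35T]: ω = 90.8255×95/35 = 246.5264 rpm, dir flips to −; running = −246.5264
Stage 6 [35T→25T]: ω = 246.5264×35/25 = 345.1370 rpm, dir flips to +; running = +345.1370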